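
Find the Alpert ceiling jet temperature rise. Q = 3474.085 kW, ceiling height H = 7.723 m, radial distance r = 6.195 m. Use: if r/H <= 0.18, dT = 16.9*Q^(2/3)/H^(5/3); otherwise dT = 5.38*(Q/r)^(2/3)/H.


r/H = 6.195 / 7.723 = 0.80215
r/H > 0.18, so dT = 5.38*(Q/r)^(2/3)/H
Q/r = 560.79
(Q/r)^(2/3) = 68.004
dT = 5.38 * 68.004 / 7.723 = 47.373 K

47.373 K


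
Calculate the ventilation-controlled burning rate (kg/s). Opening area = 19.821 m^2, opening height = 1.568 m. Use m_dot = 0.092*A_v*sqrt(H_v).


sqrt(H_v) = 1.2522
m_dot = 0.092 * 19.821 * 1.2522 = 2.2834 kg/s

2.2834 kg/s


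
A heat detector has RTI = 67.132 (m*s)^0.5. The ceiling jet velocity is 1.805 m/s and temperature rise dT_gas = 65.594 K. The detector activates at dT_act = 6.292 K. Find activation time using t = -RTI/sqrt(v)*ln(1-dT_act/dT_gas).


dT_act/dT_gas = 0.095923
ln(1 - 0.095923) = -0.10084
t = -67.132 / sqrt(1.805) * -0.10084 = 5.0388 s

5.0388 s


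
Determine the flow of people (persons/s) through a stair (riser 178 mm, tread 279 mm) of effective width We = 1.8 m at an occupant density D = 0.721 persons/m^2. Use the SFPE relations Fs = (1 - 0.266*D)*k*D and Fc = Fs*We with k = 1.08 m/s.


1 - 0.266*D = 1 - 0.266*0.721 = 0.80821
Fs = 0.80821 * 1.08 * 0.721 = 0.62934 persons/(s*m)
Fc = 0.62934 * 1.8 = 1.1328 persons/s

1.1328 persons/s


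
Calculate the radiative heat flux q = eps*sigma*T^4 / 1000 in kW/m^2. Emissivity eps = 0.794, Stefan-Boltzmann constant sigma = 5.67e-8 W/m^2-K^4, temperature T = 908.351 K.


T^4 = 6.8079e+11
q = 0.794 * 5.67e-8 * 6.8079e+11 / 1000 = 30.649 kW/m^2

30.649 kW/m^2


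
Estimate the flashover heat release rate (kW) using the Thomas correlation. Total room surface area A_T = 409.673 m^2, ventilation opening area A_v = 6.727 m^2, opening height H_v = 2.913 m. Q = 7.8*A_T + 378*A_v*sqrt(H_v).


7.8*A_T = 3195.4
sqrt(H_v) = 1.7068
378*A_v*sqrt(H_v) = 4339.9
Q = 3195.4 + 4339.9 = 7535.4 kW

7535.4 kW


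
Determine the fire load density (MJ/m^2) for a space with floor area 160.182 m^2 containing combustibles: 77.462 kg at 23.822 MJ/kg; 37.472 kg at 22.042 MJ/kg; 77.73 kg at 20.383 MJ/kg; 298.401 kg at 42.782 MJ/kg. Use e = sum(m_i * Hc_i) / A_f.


Total energy = 77.462*23.822 + 37.472*22.042 + 77.73*20.383 + 298.401*42.782
= 1845.300 + 825.9578 + 1584.371 + 12766.19
= 17021.82 MJ
e = 17021.82 / 160.182 = 106.27 MJ/m^2

106.27 MJ/m^2


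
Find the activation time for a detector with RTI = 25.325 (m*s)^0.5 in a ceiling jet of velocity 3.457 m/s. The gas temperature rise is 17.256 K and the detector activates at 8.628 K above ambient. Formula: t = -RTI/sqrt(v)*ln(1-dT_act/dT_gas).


dT_act/dT_gas = 0.5
ln(1 - 0.5) = -0.69315
t = -25.325 / sqrt(3.457) * -0.69315 = 9.4412 s

9.4412 s


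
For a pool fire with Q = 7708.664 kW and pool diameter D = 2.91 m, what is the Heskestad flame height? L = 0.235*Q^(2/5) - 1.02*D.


Q^(2/5) = 35.875
0.235 * Q^(2/5) = 8.4306
1.02 * D = 2.9682
L = 5.4624 m

5.4624 m


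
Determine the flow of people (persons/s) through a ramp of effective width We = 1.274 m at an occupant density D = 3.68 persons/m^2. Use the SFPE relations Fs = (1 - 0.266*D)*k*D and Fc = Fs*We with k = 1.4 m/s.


1 - 0.266*D = 1 - 0.266*3.68 = 0.021120
Fs = 0.021120 * 1.4 * 3.68 = 0.10881 persons/(s*m)
Fc = 0.10881 * 1.274 = 0.13862 persons/s

0.13862 persons/s


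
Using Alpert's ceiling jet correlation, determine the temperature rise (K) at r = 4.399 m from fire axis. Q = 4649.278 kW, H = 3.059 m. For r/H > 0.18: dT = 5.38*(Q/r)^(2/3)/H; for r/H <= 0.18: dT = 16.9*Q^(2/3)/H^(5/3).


r/H = 4.399 / 3.059 = 1.4381
r/H > 0.18, so dT = 5.38*(Q/r)^(2/3)/H
Q/r = 1056.9
(Q/r)^(2/3) = 103.76
dT = 5.38 * 103.76 / 3.059 = 182.48 K

182.48 K


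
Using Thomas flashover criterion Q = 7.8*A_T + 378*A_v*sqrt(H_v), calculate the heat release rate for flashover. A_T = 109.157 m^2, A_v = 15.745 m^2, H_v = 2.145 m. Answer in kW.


7.8*A_T = 851.42
sqrt(H_v) = 1.4646
378*A_v*sqrt(H_v) = 8716.6
Q = 851.42 + 8716.6 = 9568.0 kW

9568.0 kW


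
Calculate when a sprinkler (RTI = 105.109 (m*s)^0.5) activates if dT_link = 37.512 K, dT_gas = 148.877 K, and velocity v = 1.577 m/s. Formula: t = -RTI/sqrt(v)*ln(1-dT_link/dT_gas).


dT_link/dT_gas = 0.25197
ln(1 - 0.25197) = -0.29031
t = -105.109 / sqrt(1.577) * -0.29031 = 24.299 s

24.299 s


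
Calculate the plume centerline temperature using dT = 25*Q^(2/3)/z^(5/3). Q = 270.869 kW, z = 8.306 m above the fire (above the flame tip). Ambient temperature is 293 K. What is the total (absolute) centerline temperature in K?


Q^(2/3) = 41.864
z^(5/3) = 34.066
dT = 25 * 41.864 / 34.066 = 30.723 K
T = 293 + 30.723 = 323.72 K

323.72 K


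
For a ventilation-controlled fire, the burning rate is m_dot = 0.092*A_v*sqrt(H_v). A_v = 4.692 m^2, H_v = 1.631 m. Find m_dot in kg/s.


sqrt(H_v) = 1.2771
m_dot = 0.092 * 4.692 * 1.2771 = 0.55128 kg/s

0.55128 kg/s


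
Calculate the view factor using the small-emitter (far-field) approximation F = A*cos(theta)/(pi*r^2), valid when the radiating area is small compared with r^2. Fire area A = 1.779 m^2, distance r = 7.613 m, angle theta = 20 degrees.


cos(20 deg) = 0.93969
pi*r^2 = 182.08
F = 1.779 * 0.93969 / 182.08 = 0.0091812

0.0091812


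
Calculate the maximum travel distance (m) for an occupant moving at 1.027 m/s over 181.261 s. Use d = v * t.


d = 1.027 * 181.261 = 186.16 m

186.16 m


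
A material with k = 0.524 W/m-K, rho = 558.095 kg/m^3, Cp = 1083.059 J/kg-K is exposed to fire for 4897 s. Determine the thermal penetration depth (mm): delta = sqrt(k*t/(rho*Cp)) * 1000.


alpha = 0.524 / (558.095 * 1083.059) = 8.6690e-07 m^2/s
alpha * t = 0.0042452
delta = sqrt(0.0042452) * 1000 = 65.155 mm

65.155 mm


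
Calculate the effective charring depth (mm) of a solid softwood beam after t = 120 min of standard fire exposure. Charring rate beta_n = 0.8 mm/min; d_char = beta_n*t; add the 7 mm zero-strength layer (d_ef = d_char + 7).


d_char = 0.8 * 120 = 96 mm
d_ef = 96 + 1.0*7 = 103 mm

103 mm


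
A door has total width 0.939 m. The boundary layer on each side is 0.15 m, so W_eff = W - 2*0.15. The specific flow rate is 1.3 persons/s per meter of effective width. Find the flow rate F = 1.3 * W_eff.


W_eff = 0.939 - 0.30 = 0.639 m
F = 1.3 * 0.639 = 0.83070 persons/s

0.83070 persons/s


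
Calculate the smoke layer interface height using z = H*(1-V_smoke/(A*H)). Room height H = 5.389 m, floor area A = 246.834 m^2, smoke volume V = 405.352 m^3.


V/(A*H) = 0.30473
1 - 0.30473 = 0.69527
z = 5.389 * 0.69527 = 3.7468 m

3.7468 m


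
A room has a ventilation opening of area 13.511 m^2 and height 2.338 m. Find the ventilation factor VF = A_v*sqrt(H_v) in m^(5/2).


sqrt(H_v) = 1.5291
VF = 13.511 * 1.5291 = 20.659 m^(5/2)

20.659 m^(5/2)


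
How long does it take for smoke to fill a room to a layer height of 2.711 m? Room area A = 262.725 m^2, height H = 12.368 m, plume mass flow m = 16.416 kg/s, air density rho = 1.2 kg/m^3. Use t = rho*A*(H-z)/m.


H - z = 9.657 m
t = 1.2 * 262.725 * 9.657 / 16.416 = 185.46 s

185.46 s


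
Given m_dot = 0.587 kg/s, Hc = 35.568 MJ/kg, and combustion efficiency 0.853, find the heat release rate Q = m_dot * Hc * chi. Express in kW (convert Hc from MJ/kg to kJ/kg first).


Hc = 35.568 MJ/kg = 35.568 * 1000 kJ/kg = 35568 kJ/kg
Q = 0.587 kg/s * 35568 kJ/kg * 0.853 = 17809 kW

17809 kW


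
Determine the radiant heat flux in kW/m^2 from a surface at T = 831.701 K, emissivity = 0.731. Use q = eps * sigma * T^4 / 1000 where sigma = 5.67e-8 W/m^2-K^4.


T^4 = 4.7849e+11
q = 0.731 * 5.67e-8 * 4.7849e+11 / 1000 = 19.832 kW/m^2

19.832 kW/m^2


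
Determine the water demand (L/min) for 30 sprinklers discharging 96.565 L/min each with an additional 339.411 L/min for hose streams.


Sprinkler demand = 30 * 96.565 = 2896.95 L/min
Total = 2896.95 + 339.411 = 3236.361 L/min

3236.361 L/min


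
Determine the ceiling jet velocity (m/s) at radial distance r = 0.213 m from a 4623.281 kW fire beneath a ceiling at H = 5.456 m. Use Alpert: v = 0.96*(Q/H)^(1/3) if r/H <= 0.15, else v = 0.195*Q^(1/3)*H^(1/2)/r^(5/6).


r/H = 0.213 / 5.456 = 0.039040
r/H <= 0.15, so v = 0.96*(Q/H)^(1/3)
Q/H = 847.38
(Q/H)^(1/3) = 9.4629
v = 0.96 * 9.4629 = 9.0844 m/s

9.0844 m/s


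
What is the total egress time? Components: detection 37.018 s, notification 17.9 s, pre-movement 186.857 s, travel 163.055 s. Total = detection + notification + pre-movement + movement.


Total = 37.018 + 17.9 + 186.857 + 163.055 = 404.83 s

404.83 s


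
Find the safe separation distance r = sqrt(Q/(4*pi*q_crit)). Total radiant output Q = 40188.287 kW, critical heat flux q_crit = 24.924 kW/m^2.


4*pi*q_crit = 313.20
Q/(4*pi*q_crit) = 128.31
r = sqrt(128.31) = 11.328 m

11.328 m


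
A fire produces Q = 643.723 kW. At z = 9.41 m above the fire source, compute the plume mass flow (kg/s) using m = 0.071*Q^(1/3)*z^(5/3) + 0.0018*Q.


Q^(1/3) = 8.6344
z^(5/3) = 41.942
First term = 0.071 * 8.6344 * 41.942 = 25.712
Second term = 0.0018 * 643.723 = 1.1587
m = 26.871 kg/s

26.871 kg/s


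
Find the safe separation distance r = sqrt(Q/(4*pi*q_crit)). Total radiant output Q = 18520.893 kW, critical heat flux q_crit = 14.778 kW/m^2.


4*pi*q_crit = 185.71
Q/(4*pi*q_crit) = 99.732
r = sqrt(99.732) = 9.9866 m

9.9866 m


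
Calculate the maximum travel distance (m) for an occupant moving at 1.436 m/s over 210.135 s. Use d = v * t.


d = 1.436 * 210.135 = 301.75 m

301.75 m


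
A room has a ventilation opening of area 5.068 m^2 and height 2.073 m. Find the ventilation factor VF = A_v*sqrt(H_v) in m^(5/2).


sqrt(H_v) = 1.4398
VF = 5.068 * 1.4398 = 7.2969 m^(5/2)

7.2969 m^(5/2)


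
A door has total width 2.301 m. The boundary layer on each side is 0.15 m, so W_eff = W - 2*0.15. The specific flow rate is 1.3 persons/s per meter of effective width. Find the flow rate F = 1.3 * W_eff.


W_eff = 2.301 - 0.30 = 2.001 m
F = 1.3 * 2.001 = 2.6013 persons/s

2.6013 persons/s


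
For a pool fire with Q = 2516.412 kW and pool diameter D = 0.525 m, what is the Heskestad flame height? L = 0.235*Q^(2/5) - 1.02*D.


Q^(2/5) = 22.925
0.235 * Q^(2/5) = 5.3874
1.02 * D = 0.53550
L = 4.8519 m

4.8519 m


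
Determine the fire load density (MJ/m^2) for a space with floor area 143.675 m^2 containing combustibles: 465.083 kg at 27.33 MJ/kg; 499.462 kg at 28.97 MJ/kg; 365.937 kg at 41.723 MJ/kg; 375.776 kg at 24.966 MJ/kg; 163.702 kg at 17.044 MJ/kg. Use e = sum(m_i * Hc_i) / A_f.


Total energy = 465.083*27.33 + 499.462*28.97 + 365.937*41.723 + 375.776*24.966 + 163.702*17.044
= 12710.72 + 14469.41 + 15267.99 + 9381.624 + 2790.137
= 54619.88 MJ
e = 54619.88 / 143.675 = 380.16 MJ/m^2

380.16 MJ/m^2


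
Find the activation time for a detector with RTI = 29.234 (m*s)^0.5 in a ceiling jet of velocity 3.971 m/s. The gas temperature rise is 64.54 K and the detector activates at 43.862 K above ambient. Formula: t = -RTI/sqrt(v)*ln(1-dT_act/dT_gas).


dT_act/dT_gas = 0.67961
ln(1 - 0.67961) = -1.1382
t = -29.234 / sqrt(3.971) * -1.1382 = 16.698 s

16.698 s


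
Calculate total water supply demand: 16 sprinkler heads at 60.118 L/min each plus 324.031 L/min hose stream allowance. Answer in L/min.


Sprinkler demand = 16 * 60.118 = 961.888 L/min
Total = 961.888 + 324.031 = 1285.919 L/min

1285.919 L/min


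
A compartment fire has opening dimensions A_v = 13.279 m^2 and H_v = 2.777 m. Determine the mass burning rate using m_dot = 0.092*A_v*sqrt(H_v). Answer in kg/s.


sqrt(H_v) = 1.6664
m_dot = 0.092 * 13.279 * 1.6664 = 2.0358 kg/s

2.0358 kg/s


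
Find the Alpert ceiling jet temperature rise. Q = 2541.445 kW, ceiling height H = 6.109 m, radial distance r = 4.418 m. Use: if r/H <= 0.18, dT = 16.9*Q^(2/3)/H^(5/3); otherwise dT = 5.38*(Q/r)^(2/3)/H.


r/H = 4.418 / 6.109 = 0.72320
r/H > 0.18, so dT = 5.38*(Q/r)^(2/3)/H
Q/r = 575.25
(Q/r)^(2/3) = 69.168
dT = 5.38 * 69.168 / 6.109 = 60.914 K

60.914 K


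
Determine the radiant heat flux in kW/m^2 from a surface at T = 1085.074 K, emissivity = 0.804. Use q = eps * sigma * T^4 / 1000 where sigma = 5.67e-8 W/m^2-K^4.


T^4 = 1.3862e+12
q = 0.804 * 5.67e-8 * 1.3862e+12 / 1000 = 63.194 kW/m^2

63.194 kW/m^2


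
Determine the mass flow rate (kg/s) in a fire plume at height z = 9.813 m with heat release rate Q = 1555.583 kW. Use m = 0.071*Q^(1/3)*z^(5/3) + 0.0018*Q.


Q^(1/3) = 11.587
z^(5/3) = 44.978
First term = 0.071 * 11.587 * 44.978 = 37.002
Second term = 0.0018 * 1555.583 = 2.8000
m = 39.802 kg/s

39.802 kg/s


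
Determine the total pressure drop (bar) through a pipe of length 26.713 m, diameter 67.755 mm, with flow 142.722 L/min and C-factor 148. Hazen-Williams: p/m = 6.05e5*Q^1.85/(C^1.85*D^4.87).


Q^1.85 = 9678.5
C^1.85 = 10351
D^4.87 = 8.2544e+08
p/m = 0.00068532 bar/m
p_total = 0.00068532 * 26.713 = 0.018307 bar

0.018307 bar


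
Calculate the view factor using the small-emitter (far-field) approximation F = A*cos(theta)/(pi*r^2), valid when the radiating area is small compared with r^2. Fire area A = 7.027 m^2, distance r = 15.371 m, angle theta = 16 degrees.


cos(16 deg) = 0.96126
pi*r^2 = 742.26
F = 7.027 * 0.96126 / 742.26 = 0.0091003

0.0091003


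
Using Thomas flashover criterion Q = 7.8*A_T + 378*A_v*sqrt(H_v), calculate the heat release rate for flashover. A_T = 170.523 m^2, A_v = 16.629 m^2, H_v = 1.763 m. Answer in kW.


7.8*A_T = 1330.1
sqrt(H_v) = 1.3278
378*A_v*sqrt(H_v) = 8346.1
Q = 1330.1 + 8346.1 = 9676.2 kW

9676.2 kW


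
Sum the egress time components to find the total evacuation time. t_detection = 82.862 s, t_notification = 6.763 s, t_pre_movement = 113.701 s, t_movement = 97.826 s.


Total = 82.862 + 6.763 + 113.701 + 97.826 = 301.152 s

301.152 s


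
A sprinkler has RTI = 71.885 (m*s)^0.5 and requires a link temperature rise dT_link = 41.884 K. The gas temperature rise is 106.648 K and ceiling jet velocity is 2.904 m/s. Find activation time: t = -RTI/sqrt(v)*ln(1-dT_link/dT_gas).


dT_link/dT_gas = 0.39273
ln(1 - 0.39273) = -0.49878
t = -71.885 / sqrt(2.904) * -0.49878 = 21.040 s

21.040 s


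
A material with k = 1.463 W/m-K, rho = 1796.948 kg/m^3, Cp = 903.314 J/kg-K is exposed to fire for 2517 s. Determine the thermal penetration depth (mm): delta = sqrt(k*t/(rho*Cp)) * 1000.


alpha = 1.463 / (1796.948 * 903.314) = 9.0130e-07 m^2/s
alpha * t = 0.0022686
delta = sqrt(0.0022686) * 1000 = 47.630 mm

47.630 mm


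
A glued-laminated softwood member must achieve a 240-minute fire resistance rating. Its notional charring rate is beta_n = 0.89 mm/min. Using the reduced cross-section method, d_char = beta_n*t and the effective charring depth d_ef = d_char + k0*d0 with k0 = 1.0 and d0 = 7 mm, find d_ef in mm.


d_char = 0.89 * 240 = 213.6 mm
d_ef = 213.6 + 1.0*7 = 220.6 mm

220.6 mm


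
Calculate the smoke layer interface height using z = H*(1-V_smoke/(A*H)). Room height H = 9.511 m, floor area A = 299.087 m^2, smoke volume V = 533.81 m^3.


V/(A*H) = 0.18766
1 - 0.18766 = 0.81234
z = 9.511 * 0.81234 = 7.7262 m

7.7262 m


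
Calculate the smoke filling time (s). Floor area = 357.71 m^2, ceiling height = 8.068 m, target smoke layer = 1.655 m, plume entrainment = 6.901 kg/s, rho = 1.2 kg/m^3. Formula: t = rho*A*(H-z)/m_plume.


H - z = 6.413 m
t = 1.2 * 357.71 * 6.413 / 6.901 = 398.90 s

398.90 s


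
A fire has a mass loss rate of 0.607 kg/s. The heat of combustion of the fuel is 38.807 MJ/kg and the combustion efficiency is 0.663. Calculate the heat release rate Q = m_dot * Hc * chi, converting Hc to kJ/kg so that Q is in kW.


Hc = 38.807 MJ/kg = 38.807 * 1000 kJ/kg = 38807 kJ/kg
Q = 0.607 kg/s * 38807 kJ/kg * 0.663 = 15618 kW

15618 kW


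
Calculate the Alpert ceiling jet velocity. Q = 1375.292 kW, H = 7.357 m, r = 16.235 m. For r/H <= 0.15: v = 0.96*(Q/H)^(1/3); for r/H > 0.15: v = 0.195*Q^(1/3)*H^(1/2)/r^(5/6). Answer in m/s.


r/H = 16.235 / 7.357 = 2.2067
r/H > 0.15, so v = 0.195*Q^(1/3)*H^(1/2)/r^(5/6)
Q^(1/3) = 11.121
H^(1/2) = 2.7124
r^(5/6) = 10.203
v = 0.195 * 11.121 * 2.7124 / 10.203 = 0.57651 m/s

0.57651 m/s


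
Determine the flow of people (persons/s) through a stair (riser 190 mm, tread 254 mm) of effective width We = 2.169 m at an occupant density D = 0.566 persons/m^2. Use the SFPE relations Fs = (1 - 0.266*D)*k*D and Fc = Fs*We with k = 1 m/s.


1 - 0.266*D = 1 - 0.266*0.566 = 0.84944
Fs = 0.84944 * 1 * 0.566 = 0.48079 persons/(s*m)
Fc = 0.48079 * 2.169 = 1.0428 persons/s

1.0428 persons/s


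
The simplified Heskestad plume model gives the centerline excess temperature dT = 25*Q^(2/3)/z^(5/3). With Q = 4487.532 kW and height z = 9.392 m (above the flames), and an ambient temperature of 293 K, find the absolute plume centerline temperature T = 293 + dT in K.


Q^(2/3) = 272.06
z^(5/3) = 41.808
dT = 25 * 272.06 / 41.808 = 162.69 K
T = 293 + 162.69 = 455.69 K

455.69 K


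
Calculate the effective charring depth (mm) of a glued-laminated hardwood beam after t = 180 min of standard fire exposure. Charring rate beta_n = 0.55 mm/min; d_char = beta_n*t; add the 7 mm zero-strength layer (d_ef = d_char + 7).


d_char = 0.55 * 180 = 99 mm
d_ef = 99 + 1.0*7 = 106 mm

106 mm


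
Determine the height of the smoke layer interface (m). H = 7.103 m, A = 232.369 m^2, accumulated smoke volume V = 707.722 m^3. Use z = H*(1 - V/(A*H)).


V/(A*H) = 0.42879
1 - 0.42879 = 0.57121
z = 7.103 * 0.57121 = 4.0573 m

4.0573 m


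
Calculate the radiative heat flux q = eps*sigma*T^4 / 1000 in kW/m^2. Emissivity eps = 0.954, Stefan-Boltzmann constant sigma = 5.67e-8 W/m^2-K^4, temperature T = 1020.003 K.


T^4 = 1.0824e+12
q = 0.954 * 5.67e-8 * 1.0824e+12 / 1000 = 58.551 kW/m^2

58.551 kW/m^2


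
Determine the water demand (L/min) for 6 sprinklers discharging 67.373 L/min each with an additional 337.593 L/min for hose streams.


Sprinkler demand = 6 * 67.373 = 404.238 L/min
Total = 404.238 + 337.593 = 741.831 L/min

741.831 L/min


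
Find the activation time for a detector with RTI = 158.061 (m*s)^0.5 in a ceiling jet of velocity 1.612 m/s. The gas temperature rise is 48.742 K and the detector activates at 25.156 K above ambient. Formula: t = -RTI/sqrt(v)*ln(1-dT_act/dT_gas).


dT_act/dT_gas = 0.51611
ln(1 - 0.51611) = -0.72589
t = -158.061 / sqrt(1.612) * -0.72589 = 90.367 s

90.367 s


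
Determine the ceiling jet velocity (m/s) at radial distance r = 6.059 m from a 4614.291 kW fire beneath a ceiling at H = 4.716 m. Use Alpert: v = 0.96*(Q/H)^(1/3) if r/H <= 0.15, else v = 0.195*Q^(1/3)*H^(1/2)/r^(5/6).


r/H = 6.059 / 4.716 = 1.2848
r/H > 0.15, so v = 0.195*Q^(1/3)*H^(1/2)/r^(5/6)
Q^(1/3) = 16.648
H^(1/2) = 2.1716
r^(5/6) = 4.4875
v = 0.195 * 16.648 * 2.1716 / 4.4875 = 1.5710 m/s

1.5710 m/s


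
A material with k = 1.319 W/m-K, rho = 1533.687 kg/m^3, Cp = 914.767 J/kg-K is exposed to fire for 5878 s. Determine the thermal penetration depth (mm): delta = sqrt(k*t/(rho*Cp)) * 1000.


alpha = 1.319 / (1533.687 * 914.767) = 9.4015e-07 m^2/s
alpha * t = 0.0055262
delta = sqrt(0.0055262) * 1000 = 74.338 mm

74.338 mm


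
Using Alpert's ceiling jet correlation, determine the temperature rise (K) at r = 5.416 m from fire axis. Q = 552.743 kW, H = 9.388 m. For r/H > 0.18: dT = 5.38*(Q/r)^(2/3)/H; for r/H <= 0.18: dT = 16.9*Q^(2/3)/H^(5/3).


r/H = 5.416 / 9.388 = 0.57691
r/H > 0.18, so dT = 5.38*(Q/r)^(2/3)/H
Q/r = 102.06
(Q/r)^(2/3) = 21.839
dT = 5.38 * 21.839 / 9.388 = 12.515 K

12.515 K


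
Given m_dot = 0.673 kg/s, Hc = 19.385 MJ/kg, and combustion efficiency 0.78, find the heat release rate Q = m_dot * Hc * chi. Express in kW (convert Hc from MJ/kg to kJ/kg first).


Hc = 19.385 MJ/kg = 19.385 * 1000 kJ/kg = 19385 kJ/kg
Q = 0.673 kg/s * 19385 kJ/kg * 0.78 = 10176 kW

10176 kW


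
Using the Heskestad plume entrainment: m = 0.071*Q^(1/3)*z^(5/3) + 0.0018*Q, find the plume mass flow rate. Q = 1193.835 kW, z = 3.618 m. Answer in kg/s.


Q^(1/3) = 10.608
z^(5/3) = 8.5267
First term = 0.071 * 10.608 * 8.5267 = 6.4223
Second term = 0.0018 * 1193.835 = 2.1489
m = 8.5712 kg/s

8.5712 kg/s


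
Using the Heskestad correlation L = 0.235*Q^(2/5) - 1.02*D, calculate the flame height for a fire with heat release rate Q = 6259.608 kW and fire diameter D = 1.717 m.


Q^(2/5) = 33.008
0.235 * Q^(2/5) = 7.7569
1.02 * D = 1.7513
L = 6.0055 m

6.0055 m


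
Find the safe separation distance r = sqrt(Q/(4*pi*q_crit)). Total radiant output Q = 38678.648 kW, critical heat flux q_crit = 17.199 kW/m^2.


4*pi*q_crit = 216.13
Q/(4*pi*q_crit) = 178.96
r = sqrt(178.96) = 13.378 m

13.378 m


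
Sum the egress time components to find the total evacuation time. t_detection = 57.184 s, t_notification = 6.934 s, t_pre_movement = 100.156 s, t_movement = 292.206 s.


Total = 57.184 + 6.934 + 100.156 + 292.206 = 456.48 s

456.48 s


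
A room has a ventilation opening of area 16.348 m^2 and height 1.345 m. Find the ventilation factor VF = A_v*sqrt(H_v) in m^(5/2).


sqrt(H_v) = 1.1597
VF = 16.348 * 1.1597 = 18.959 m^(5/2)

18.959 m^(5/2)


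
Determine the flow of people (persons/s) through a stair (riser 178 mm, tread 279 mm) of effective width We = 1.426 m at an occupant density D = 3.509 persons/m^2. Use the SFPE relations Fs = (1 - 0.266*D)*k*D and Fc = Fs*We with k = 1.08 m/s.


1 - 0.266*D = 1 - 0.266*3.509 = 0.066606
Fs = 0.066606 * 1.08 * 3.509 = 0.25242 persons/(s*m)
Fc = 0.25242 * 1.426 = 0.35995 persons/s

0.35995 persons/s


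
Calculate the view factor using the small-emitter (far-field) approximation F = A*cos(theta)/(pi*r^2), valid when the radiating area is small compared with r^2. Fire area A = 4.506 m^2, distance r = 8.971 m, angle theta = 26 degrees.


cos(26 deg) = 0.89879
pi*r^2 = 252.83
F = 4.506 * 0.89879 / 252.83 = 0.016018

0.016018


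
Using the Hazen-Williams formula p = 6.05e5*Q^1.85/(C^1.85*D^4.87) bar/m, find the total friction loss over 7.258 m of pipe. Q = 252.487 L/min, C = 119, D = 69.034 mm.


Q^1.85 = 27806
C^1.85 = 6914.5
D^4.87 = 9.0414e+08
p/m = 0.0026909 bar/m
p_total = 0.0026909 * 7.258 = 0.019531 bar

0.019531 bar


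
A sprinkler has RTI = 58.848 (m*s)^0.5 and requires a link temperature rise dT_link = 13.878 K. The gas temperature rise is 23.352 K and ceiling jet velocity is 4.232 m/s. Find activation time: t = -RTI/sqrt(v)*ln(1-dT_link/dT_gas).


dT_link/dT_gas = 0.59430
ln(1 - 0.59430) = -0.90213
t = -58.848 / sqrt(4.232) * -0.90213 = 25.806 s

25.806 s


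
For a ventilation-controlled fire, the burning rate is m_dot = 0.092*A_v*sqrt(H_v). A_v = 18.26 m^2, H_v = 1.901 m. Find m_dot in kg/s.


sqrt(H_v) = 1.3788
m_dot = 0.092 * 18.26 * 1.3788 = 2.3162 kg/s

2.3162 kg/s


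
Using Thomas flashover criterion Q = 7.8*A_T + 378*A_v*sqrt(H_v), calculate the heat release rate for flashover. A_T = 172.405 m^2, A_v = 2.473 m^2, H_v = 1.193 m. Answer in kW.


7.8*A_T = 1344.759
sqrt(H_v) = 1.0922
378*A_v*sqrt(H_v) = 1021.0
Q = 1344.759 + 1021.0 = 2365.8 kW

2365.8 kW


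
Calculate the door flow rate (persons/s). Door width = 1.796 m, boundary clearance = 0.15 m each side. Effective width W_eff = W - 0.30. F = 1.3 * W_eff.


W_eff = 1.796 - 0.30 = 1.496 m
F = 1.3 * 1.496 = 1.9448 persons/s

1.9448 persons/s


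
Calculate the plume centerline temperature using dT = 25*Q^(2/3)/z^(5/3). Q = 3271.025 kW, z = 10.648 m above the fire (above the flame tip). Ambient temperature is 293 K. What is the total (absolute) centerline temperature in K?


Q^(2/3) = 220.35
z^(5/3) = 51.536
dT = 25 * 220.35 / 51.536 = 106.89 K
T = 293 + 106.89 = 399.89 K

399.89 K


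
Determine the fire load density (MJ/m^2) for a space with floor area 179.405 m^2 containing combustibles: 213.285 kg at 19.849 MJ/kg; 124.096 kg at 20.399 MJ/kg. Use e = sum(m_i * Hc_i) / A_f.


Total energy = 213.285*19.849 + 124.096*20.399
= 4233.494 + 2531.434
= 6764.928 MJ
e = 6764.928 / 179.405 = 37.708 MJ/m^2

37.708 MJ/m^2


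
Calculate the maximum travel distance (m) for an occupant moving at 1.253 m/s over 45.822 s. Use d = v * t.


d = 1.253 * 45.822 = 57.415 m

57.415 m


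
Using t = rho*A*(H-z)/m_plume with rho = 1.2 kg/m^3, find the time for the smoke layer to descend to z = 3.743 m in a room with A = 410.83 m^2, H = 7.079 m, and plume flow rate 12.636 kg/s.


H - z = 3.336 m
t = 1.2 * 410.83 * 3.336 / 12.636 = 130.15 s

130.15 s


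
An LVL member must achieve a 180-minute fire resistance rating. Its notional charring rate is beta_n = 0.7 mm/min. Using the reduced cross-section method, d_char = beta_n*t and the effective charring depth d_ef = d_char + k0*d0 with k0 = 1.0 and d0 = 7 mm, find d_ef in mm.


d_char = 0.7 * 180 = 126 mm
d_ef = 126 + 1.0*7 = 133 mm

133 mm


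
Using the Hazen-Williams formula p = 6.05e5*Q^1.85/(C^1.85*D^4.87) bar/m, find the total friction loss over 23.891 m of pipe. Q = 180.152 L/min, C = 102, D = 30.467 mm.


Q^1.85 = 14891
C^1.85 = 5198.9
D^4.87 = 1.6836e+07
p/m = 0.10293 bar/m
p_total = 0.10293 * 23.891 = 2.4590 bar

2.4590 bar


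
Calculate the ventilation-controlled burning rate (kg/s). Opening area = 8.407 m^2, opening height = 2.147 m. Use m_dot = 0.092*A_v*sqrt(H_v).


sqrt(H_v) = 1.4653
m_dot = 0.092 * 8.407 * 1.4653 = 1.1333 kg/s

1.1333 kg/s


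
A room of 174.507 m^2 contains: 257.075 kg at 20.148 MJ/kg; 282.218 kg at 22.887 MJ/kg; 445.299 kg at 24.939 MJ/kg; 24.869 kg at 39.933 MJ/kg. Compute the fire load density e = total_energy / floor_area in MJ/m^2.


Total energy = 257.075*20.148 + 282.218*22.887 + 445.299*24.939 + 24.869*39.933
= 5179.547 + 6459.123 + 11105.31 + 993.0938
= 23737.08 MJ
e = 23737.08 / 174.507 = 136.02 MJ/m^2

136.02 MJ/m^2


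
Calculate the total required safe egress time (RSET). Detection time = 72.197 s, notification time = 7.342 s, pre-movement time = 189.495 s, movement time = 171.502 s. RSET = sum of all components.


Total = 72.197 + 7.342 + 189.495 + 171.502 = 440.536 s

440.536 s


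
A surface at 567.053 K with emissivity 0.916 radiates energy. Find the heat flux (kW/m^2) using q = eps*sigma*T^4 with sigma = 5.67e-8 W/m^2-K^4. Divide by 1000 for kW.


T^4 = 1.0339e+11
q = 0.916 * 5.67e-8 * 1.0339e+11 / 1000 = 5.3700 kW/m^2

5.3700 kW/m^2


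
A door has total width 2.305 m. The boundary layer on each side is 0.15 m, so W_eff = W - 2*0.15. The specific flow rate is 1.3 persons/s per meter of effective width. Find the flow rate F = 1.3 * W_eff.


W_eff = 2.305 - 0.30 = 2.005 m
F = 1.3 * 2.005 = 2.6065 persons/s

2.6065 persons/s


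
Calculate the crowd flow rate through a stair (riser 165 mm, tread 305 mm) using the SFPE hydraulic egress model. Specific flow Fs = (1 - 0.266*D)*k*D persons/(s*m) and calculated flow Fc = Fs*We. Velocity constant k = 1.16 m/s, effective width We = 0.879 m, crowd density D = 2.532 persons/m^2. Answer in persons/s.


1 - 0.266*D = 1 - 0.266*2.532 = 0.32649
Fs = 0.32649 * 1.16 * 2.532 = 0.95893 persons/(s*m)
Fc = 0.95893 * 0.879 = 0.84290 persons/s

0.84290 persons/s


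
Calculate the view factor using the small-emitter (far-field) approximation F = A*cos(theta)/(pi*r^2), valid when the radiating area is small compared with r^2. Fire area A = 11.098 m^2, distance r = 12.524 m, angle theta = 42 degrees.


cos(42 deg) = 0.74314
pi*r^2 = 492.76
F = 11.098 * 0.74314 / 492.76 = 0.016737

0.016737


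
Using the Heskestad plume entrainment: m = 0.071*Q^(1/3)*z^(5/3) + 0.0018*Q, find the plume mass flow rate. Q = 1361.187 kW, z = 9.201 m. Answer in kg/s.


Q^(1/3) = 11.083
z^(5/3) = 40.401
First term = 0.071 * 11.083 * 40.401 = 31.790
Second term = 0.0018 * 1361.187 = 2.4501
m = 34.240 kg/s

34.240 kg/s


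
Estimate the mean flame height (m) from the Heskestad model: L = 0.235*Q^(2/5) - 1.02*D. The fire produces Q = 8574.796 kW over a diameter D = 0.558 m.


Q^(2/5) = 37.436
0.235 * Q^(2/5) = 8.7975
1.02 * D = 0.56916
L = 8.2283 m

8.2283 m


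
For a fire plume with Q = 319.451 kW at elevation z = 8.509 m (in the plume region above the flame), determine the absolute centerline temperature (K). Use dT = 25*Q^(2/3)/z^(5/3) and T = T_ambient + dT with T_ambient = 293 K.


Q^(2/3) = 46.731
z^(5/3) = 35.465
dT = 25 * 46.731 / 35.465 = 32.942 K
T = 293 + 32.942 = 325.94 K

325.94 K


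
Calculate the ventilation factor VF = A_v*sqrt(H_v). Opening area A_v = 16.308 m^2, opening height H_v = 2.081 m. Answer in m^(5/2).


sqrt(H_v) = 1.4426
VF = 16.308 * 1.4426 = 23.525 m^(5/2)

23.525 m^(5/2)


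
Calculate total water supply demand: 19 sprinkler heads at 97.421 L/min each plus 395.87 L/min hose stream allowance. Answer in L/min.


Sprinkler demand = 19 * 97.421 = 1850.999 L/min
Total = 1850.999 + 395.87 = 2246.869 L/min

2246.869 L/min


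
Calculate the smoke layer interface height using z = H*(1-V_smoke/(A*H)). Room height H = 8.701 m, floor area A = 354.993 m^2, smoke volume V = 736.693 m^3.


V/(A*H) = 0.23851
1 - 0.23851 = 0.76149
z = 8.701 * 0.76149 = 6.6258 m

6.6258 m


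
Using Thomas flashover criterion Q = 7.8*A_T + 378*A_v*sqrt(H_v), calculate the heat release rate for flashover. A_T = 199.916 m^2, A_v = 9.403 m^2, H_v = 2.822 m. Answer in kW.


7.8*A_T = 1559.3
sqrt(H_v) = 1.6799
378*A_v*sqrt(H_v) = 5970.9
Q = 1559.3 + 5970.9 = 7530.2 kW

7530.2 kW


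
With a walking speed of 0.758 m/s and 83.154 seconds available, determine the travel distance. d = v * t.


d = 0.758 * 83.154 = 63.031 m

63.031 m


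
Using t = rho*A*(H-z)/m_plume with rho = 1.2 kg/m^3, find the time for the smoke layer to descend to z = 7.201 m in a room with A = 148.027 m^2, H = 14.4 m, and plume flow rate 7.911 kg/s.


H - z = 7.199 m
t = 1.2 * 148.027 * 7.199 / 7.911 = 161.65 s

161.65 s


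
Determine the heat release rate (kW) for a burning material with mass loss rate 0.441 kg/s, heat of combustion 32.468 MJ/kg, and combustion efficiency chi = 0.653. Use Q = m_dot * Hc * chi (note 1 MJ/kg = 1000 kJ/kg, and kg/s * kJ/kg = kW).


Hc = 32.468 MJ/kg = 32.468 * 1000 kJ/kg = 32468 kJ/kg
Q = 0.441 kg/s * 32468 kJ/kg * 0.653 = 9349.9 kW

9349.9 kW


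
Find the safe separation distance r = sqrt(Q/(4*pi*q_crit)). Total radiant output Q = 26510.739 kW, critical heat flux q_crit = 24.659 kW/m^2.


4*pi*q_crit = 309.87
Q/(4*pi*q_crit) = 85.553
r = sqrt(85.553) = 9.2495 m

9.2495 m


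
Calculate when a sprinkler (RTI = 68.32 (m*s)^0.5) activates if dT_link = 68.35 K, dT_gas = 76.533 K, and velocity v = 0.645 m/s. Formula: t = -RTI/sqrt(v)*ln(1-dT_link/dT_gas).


dT_link/dT_gas = 0.89308
ln(1 - 0.89308) = -2.2357
t = -68.32 / sqrt(0.645) * -2.2357 = 190.18 s

190.18 s


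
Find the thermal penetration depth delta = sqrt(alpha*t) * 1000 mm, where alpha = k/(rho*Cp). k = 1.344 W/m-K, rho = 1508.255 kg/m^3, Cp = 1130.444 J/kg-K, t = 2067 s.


alpha = 1.344 / (1508.255 * 1130.444) = 7.8827e-07 m^2/s
alpha * t = 0.0016294
delta = sqrt(0.0016294) * 1000 = 40.365 mm

40.365 mm


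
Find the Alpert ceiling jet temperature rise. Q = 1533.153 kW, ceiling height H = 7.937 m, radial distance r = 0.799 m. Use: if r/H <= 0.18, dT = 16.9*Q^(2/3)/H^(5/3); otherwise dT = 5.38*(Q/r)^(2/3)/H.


r/H = 0.799 / 7.937 = 0.10067
r/H <= 0.18, so dT = 16.9*Q^(2/3)/H^(5/3)
Q^(2/3) = 132.96
H^(5/3) = 31.581
dT = 16.9 * 132.96 / 31.581 = 71.151 K

71.151 K


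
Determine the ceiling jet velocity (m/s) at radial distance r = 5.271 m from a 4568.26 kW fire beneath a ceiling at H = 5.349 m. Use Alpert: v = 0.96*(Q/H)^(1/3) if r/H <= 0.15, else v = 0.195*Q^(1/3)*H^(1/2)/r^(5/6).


r/H = 5.271 / 5.349 = 0.98542
r/H > 0.15, so v = 0.195*Q^(1/3)*H^(1/2)/r^(5/6)
Q^(1/3) = 16.593
H^(1/2) = 2.3128
r^(5/6) = 3.9956
v = 0.195 * 16.593 * 2.3128 / 3.9956 = 1.8729 m/s

1.8729 m/s


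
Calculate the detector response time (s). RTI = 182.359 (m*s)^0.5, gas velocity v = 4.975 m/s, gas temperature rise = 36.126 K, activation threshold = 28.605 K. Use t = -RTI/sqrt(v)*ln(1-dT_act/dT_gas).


dT_act/dT_gas = 0.79181
ln(1 - 0.79181) = -1.5693
t = -182.359 / sqrt(4.975) * -1.5693 = 128.30 s

128.30 s


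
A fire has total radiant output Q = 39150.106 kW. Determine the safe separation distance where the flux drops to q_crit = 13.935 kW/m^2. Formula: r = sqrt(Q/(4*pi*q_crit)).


4*pi*q_crit = 175.11
Q/(4*pi*q_crit) = 223.57
r = sqrt(223.57) = 14.952 m

14.952 m


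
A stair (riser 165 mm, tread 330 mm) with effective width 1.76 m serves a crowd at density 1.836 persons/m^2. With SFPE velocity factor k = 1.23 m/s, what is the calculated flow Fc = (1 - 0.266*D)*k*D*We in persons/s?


1 - 0.266*D = 1 - 0.266*1.836 = 0.51162
Fs = 0.51162 * 1.23 * 1.836 = 1.1554 persons/(s*m)
Fc = 1.1554 * 1.76 = 2.0335 persons/s

2.0335 persons/s


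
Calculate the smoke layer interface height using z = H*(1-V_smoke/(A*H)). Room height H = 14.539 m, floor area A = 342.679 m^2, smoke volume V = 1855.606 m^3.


V/(A*H) = 0.37245
1 - 0.37245 = 0.62755
z = 14.539 * 0.62755 = 9.1240 m

9.1240 m


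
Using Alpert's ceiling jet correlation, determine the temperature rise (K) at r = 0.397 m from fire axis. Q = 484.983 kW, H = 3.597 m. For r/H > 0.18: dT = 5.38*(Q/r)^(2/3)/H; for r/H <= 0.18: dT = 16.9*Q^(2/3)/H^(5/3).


r/H = 0.397 / 3.597 = 0.11037
r/H <= 0.18, so dT = 16.9*Q^(2/3)/H^(5/3)
Q^(2/3) = 61.728
H^(5/3) = 8.4444
dT = 16.9 * 61.728 / 8.4444 = 123.54 K

123.54 K


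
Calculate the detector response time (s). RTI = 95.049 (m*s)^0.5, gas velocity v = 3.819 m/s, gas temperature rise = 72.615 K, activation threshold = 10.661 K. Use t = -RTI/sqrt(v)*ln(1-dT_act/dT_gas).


dT_act/dT_gas = 0.14682
ln(1 - 0.14682) = -0.15878
t = -95.049 / sqrt(3.819) * -0.15878 = 7.7227 s

7.7227 s


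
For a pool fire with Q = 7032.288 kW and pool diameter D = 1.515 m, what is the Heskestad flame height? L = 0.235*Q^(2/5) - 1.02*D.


Q^(2/5) = 34.581
0.235 * Q^(2/5) = 8.1266
1.02 * D = 1.5453
L = 6.5813 m

6.5813 m


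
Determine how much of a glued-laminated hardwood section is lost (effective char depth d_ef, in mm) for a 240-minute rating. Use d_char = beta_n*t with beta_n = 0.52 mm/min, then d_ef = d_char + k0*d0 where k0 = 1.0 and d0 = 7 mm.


d_char = 0.52 * 240 = 124.8 mm
d_ef = 124.8 + 1.0*7 = 131.8 mm

131.8 mm


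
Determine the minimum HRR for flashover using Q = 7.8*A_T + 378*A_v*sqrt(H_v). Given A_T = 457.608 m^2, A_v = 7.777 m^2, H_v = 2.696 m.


7.8*A_T = 3569.3
sqrt(H_v) = 1.6420
378*A_v*sqrt(H_v) = 4826.9
Q = 3569.3 + 4826.9 = 8396.2 kW

8396.2 kW


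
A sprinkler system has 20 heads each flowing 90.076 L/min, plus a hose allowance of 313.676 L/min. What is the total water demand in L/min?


Sprinkler demand = 20 * 90.076 = 1801.52 L/min
Total = 1801.52 + 313.676 = 2115.196 L/min

2115.196 L/min


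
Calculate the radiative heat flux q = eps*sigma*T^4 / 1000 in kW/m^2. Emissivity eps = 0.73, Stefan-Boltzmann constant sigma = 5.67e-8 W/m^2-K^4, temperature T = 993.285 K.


T^4 = 9.7341e+11
q = 0.73 * 5.67e-8 * 9.7341e+11 / 1000 = 40.290 kW/m^2

40.290 kW/m^2


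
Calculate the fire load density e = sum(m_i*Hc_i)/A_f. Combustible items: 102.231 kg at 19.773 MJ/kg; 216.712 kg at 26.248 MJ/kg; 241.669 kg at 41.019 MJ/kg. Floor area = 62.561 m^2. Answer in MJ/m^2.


Total energy = 102.231*19.773 + 216.712*26.248 + 241.669*41.019
= 2021.414 + 5688.257 + 9913.021
= 17622.69 MJ
e = 17622.69 / 62.561 = 281.69 MJ/m^2

281.69 MJ/m^2


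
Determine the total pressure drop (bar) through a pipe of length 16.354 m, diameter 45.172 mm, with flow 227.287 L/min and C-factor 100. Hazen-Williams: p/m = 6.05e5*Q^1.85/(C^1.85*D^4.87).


Q^1.85 = 22891
C^1.85 = 5011.9
D^4.87 = 1.1461e+08
p/m = 0.024110 bar/m
p_total = 0.024110 * 16.354 = 0.39430 bar

0.39430 bar


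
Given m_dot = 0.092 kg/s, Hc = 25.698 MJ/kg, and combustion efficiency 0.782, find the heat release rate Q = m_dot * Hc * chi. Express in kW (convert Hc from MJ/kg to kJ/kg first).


Hc = 25.698 MJ/kg = 25.698 * 1000 kJ/kg = 25698 kJ/kg
Q = 0.092 kg/s * 25698 kJ/kg * 0.782 = 1848.8 kW

1848.8 kW


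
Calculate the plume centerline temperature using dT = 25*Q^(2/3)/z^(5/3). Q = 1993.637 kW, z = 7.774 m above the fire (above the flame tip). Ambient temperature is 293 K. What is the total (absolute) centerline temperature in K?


Q^(2/3) = 158.40
z^(5/3) = 30.508
dT = 25 * 158.40 / 30.508 = 129.81 K
T = 293 + 129.81 = 422.81 K

422.81 K


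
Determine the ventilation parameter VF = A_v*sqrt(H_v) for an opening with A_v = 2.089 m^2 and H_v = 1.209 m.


sqrt(H_v) = 1.0995
VF = 2.089 * 1.0995 = 2.2970 m^(5/2)

2.2970 m^(5/2)


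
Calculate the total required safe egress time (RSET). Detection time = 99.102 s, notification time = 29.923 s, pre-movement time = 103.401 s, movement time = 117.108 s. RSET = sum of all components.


Total = 99.102 + 29.923 + 103.401 + 117.108 = 349.534 s

349.534 s


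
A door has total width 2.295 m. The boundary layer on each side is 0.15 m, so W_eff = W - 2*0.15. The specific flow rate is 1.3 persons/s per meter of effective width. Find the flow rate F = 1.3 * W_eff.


W_eff = 2.295 - 0.30 = 1.995 m
F = 1.3 * 1.995 = 2.5935 persons/s

2.5935 persons/s


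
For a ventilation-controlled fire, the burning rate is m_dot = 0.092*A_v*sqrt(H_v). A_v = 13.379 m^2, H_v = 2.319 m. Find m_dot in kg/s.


sqrt(H_v) = 1.5228
m_dot = 0.092 * 13.379 * 1.5228 = 1.8744 kg/s

1.8744 kg/s


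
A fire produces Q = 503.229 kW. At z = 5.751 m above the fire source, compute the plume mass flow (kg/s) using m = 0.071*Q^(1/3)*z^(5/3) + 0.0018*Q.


Q^(1/3) = 7.9541
z^(5/3) = 18.460
First term = 0.071 * 7.9541 * 18.460 = 10.425
Second term = 0.0018 * 503.229 = 0.90581
m = 11.331 kg/s

11.331 kg/s


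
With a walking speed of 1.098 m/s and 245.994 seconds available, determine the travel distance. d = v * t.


d = 1.098 * 245.994 = 270.10 m

270.10 m


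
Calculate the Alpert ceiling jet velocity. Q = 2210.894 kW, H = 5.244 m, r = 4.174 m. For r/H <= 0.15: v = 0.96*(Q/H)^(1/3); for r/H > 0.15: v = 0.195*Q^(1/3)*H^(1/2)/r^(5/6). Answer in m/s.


r/H = 4.174 / 5.244 = 0.79596
r/H > 0.15, so v = 0.195*Q^(1/3)*H^(1/2)/r^(5/6)
Q^(1/3) = 13.027
H^(1/2) = 2.2900
r^(5/6) = 3.2895
v = 0.195 * 13.027 * 2.2900 / 3.2895 = 1.7685 m/s

1.7685 m/s


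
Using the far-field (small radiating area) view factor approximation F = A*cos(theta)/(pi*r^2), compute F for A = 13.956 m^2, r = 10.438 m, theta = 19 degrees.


cos(19 deg) = 0.94552
pi*r^2 = 342.28
F = 13.956 * 0.94552 / 342.28 = 0.038552

0.038552


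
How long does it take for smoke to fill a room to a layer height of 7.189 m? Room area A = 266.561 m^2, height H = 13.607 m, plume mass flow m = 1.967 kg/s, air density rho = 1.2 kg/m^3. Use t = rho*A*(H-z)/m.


H - z = 6.418 m
t = 1.2 * 266.561 * 6.418 / 1.967 = 1043.7 s

1043.7 s


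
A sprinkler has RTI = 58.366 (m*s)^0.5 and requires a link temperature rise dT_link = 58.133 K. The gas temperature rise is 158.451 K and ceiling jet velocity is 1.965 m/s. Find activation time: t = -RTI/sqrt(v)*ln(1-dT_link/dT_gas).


dT_link/dT_gas = 0.36688
ln(1 - 0.36688) = -0.45710
t = -58.366 / sqrt(1.965) * -0.45710 = 19.032 s

19.032 s


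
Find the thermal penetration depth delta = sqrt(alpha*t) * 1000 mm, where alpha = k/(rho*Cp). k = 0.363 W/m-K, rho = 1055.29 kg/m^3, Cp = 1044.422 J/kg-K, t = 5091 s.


alpha = 0.363 / (1055.29 * 1044.422) = 3.2935e-07 m^2/s
alpha * t = 0.0016767
delta = sqrt(0.0016767) * 1000 = 40.948 mm

40.948 mm


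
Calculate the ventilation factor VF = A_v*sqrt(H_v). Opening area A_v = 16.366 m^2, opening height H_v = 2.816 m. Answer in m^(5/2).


sqrt(H_v) = 1.6781
VF = 16.366 * 1.6781 = 27.464 m^(5/2)

27.464 m^(5/2)


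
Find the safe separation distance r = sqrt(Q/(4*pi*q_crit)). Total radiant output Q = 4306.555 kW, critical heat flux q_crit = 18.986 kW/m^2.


4*pi*q_crit = 238.59
Q/(4*pi*q_crit) = 18.050
r = sqrt(18.050) = 4.2486 m

4.2486 m
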